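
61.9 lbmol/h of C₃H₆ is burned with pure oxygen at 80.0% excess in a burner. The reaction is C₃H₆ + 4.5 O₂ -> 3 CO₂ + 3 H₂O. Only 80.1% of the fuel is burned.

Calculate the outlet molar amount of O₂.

278 lbmol/h

Stoichiometric O₂ = 4.5 × 61.9 = 278.6 lbmol/h; O₂ fed = 278.6 × 1.800 = 501.4 lbmol/h.
Fuel reacted = 0.801 × 61.9 → ξ = 49.58 lbmol/h.
Outlet (n = n₀ + ν ξ):
  C₃H₆: 61.9 − 1(49.58) = 12.32
  O₂: 501.4 − 4.5(49.58) = 278.3
  CO₂: 0 + 3(49.58) = 148.7
  H₂O: 0 + 3(49.58) = 148.7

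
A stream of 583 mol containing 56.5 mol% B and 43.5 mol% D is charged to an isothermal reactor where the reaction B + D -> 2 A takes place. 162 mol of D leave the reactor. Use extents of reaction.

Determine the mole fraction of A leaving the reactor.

0.314

For D: n = n₀ − 1ξ → 162 = 253.6 − 1ξ, giving ξ = 91.6 mol.
Outlet amounts (n = n₀ + ν ξ):
  B: 329.4 − 1(91.6) = 237.8
  D: 253.6 − 1(91.6) = 162
  A: 0 + 2(91.6) = 183.2
Total out = 583 mol; y_A = 183.2 / 583 = 0.3143.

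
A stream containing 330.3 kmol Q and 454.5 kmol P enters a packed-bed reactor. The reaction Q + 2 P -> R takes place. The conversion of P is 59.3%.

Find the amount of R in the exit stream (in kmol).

135 kmol

P reacted = 0.593 × 454.5 = 269.5 kmol; ν_P = −2, so ξ = 269.5/2 = 134.8 kmol.
Outlet amounts (n = n₀ + ν ξ):
  Q: 330.3 − 1(134.8) = 195.5
  P: 454.5 − 2(134.8) = 185
  R: 0 + 1(134.8) = 134.8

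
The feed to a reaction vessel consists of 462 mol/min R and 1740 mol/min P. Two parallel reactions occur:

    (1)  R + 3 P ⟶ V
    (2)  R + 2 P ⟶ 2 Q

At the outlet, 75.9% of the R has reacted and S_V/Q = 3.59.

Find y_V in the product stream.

0.249

Conversion of R: R consumed = 0.759 × 462 = 350.7 mol/min = 1ξ₁ + 1ξ₂.
Selectivity: 1ξ₁ / (2ξ₂) = 3.59 → ξ₁ = 7.18 ξ₂.
Substitute: (1·7.18 + 1) ξ₂ = 350.7 → ξ₂ = 42.87 mol/min, ξ₁ = 307.8 mol/min.
Outlet amounts (n = n₀ + Σ ν·ξ):
  R: 462 − 1(307.8) − 1(42.87) = 111.3
  P: 1740 − 3(307.8) − 2(42.87) = 730.9
  V: 0 + 1(307.8) = 307.8
  Q: 0 + 2(42.87) = 85.74
Total out = 1236 mol/min; y_V = 307.8 / 1236 = 0.2491.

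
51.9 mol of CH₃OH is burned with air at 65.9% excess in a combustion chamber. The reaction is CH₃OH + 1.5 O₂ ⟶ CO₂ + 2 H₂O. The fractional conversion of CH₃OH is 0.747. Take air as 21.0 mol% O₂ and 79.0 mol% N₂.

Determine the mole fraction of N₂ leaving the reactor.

0.708

Stoichiometric O₂ = 1.5 × 51.9 = 77.85 mol; O₂ fed = 77.85 × 1.659 = 129.2 mol.
N₂ fed = 129.2 × 79/21 = 485.9 mol.
Fuel reacted = 0.747 × 51.9 → ξ = 38.77 mol.
Outlet (n = n₀ + ν ξ):
  CH₃OH: 51.9 − 1(38.77) = 13.13
  O₂: 129.2 − 1.5(38.77) = 71
  N₂: 485.9 (inert)
  CO₂: 0 + 1(38.77) = 38.77
  H₂O: 0 + 2(38.77) = 77.54
Total out = 686.3 mol; y_N₂ = 485.9 / 686.3 = 0.7079.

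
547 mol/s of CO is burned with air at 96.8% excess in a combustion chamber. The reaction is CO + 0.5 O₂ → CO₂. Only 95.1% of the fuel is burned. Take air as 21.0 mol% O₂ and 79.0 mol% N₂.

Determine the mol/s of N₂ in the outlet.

2020 mol/s

Stoichiometric O₂ = 0.5 × 547 = 273.5 mol/s; O₂ fed = 273.5 × 1.968 = 538.2 mol/s.
N₂ fed = 538.2 × 79/21 = 2025 mol/s.
Fuel reacted = 0.951 × 547 → ξ = 520.2 mol/s.
Outlet (n = n₀ + ν ξ):
  CO: 547 − 1(520.2) = 26.8
  O₂: 538.2 − 0.5(520.2) = 278.1
  N₂: 2025 (inert)
  CO₂: 0 + 1(520.2) = 520.2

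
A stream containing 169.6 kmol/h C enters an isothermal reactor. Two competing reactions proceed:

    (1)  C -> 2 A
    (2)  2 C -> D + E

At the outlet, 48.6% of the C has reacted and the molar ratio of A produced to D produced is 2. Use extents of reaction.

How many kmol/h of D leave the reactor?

Conversion of C: C consumed = 0.486 × 169.6 = 82.43 kmol/h = 1ξ₁ + 2ξ₂.
Selectivity: 2ξ₁ / (1ξ₂) = 2 → ξ₁ = 1 ξ₂.
Substitute: (1·1 + 2) ξ₂ = 82.43 → ξ₂ = 27.48 kmol/h, ξ₁ = 27.48 kmol/h.
Outlet amounts (n = n₀ + Σ ν·ξ):
  C: 169.6 − 1(27.48) − 2(27.48) = 87.17
  A: 0 + 2(27.48) = 54.95
  D: 0 + 1(27.48) = 27.48
  E: 0 + 1(27.48) = 27.48

27.5 kmol/h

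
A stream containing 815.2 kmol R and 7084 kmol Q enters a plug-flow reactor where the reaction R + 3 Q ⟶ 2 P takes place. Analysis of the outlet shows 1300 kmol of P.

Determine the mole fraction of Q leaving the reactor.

For P: n = n₀ + 2ξ → 1300 = 0 + 2ξ, giving ξ = 650 kmol.
Outlet amounts (n = n₀ + ν ξ):
  R: 815.2 − 1(650) = 165.2
  Q: 7084 − 3(650) = 5134
  P: 0 + 2(650) = 1300
Total out = 6599 kmol; y_Q = 5134 / 6599 = 0.778.

0.778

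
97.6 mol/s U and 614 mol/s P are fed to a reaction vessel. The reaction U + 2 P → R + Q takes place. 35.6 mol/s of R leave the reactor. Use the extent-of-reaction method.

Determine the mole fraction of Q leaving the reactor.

0.0527

For R: n = n₀ + 1ξ → 35.6 = 0 + 1ξ, giving ξ = 35.6 mol/s.
Outlet amounts (n = n₀ + ν ξ):
  U: 97.6 − 1(35.6) = 62
  P: 614 − 2(35.6) = 542.8
  R: 0 + 1(35.6) = 35.6
  Q: 0 + 1(35.6) = 35.6
Total out = 676 mol/s; y_Q = 35.6 / 676 = 0.05266.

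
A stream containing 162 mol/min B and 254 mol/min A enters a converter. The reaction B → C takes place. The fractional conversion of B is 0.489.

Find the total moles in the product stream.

B reacted = 0.489 × 162 = 79.22 mol/min; ν_B = −1, so ξ = 79.22/1 = 79.22 mol/min.
Outlet amounts (n = n₀ + ν ξ):
  B: 162 − 1(79.22) = 82.78
  C: 0 + 1(79.22) = 79.22
  A: 254 (inert)
Total out = 82.78 + 79.22 + 254 = 416 mol/min.

416 mol/min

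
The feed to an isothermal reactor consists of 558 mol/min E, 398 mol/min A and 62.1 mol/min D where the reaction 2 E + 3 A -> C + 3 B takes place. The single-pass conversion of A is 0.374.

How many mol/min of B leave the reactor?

A reacted = 0.374 × 398 = 148.9 mol/min; ν_A = −3, so ξ = 148.9/3 = 49.62 mol/min.
Outlet amounts (n = n₀ + ν ξ):
  E: 558 − 2(49.62) = 458.8
  A: 398 − 3(49.62) = 249.1
  C: 0 + 1(49.62) = 49.62
  B: 0 + 3(49.62) = 148.9
  D: 62.1 (inert)

149 mol/min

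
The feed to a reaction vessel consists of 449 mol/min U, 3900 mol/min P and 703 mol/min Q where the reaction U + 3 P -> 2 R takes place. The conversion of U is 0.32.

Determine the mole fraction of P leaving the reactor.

0.728

U reacted = 0.32 × 449 = 143.7 mol/min; ν_U = −1, so ξ = 143.7/1 = 143.7 mol/min.
Outlet amounts (n = n₀ + ν ξ):
  U: 449 − 1(143.7) = 305.3
  P: 3900 − 3(143.7) = 3469
  R: 0 + 2(143.7) = 287.4
  Q: 703 (inert)
Total out = 4765 mol/min; y_P = 3469 / 4765 = 0.7281.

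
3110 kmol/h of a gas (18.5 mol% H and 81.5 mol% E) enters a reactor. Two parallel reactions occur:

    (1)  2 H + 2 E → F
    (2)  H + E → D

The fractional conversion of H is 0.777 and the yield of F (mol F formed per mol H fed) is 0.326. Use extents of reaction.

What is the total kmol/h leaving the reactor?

Yield of F: 1ξ₁ / 575.4 = 0.326 → ξ₁ = 187.6 kmol/h.
Conversion of H: 2ξ₁ + 1ξ₂ = 0.777 × 575.4 = 447 → ξ₂ = 71.92 kmol/h.
Outlet amounts (n = n₀ + Σ ν·ξ):
  H: 575.4 − 2(187.6) − 1(71.92) = 128.3
  E: 2535 − 2(187.6) − 1(71.92) = 2088
  F: 0 + 1(187.6) = 187.6
  D: 0 + 1(71.92) = 71.92
Total out = 128.3 + 2088 + 187.6 + 71.92 = 2475 kmol/h.

2480 kmol/h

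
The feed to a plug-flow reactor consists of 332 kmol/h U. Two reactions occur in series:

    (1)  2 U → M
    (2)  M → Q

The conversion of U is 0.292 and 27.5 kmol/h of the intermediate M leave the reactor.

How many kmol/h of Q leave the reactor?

21 kmol/h

Conversion of U: U consumed = 2ξ₁ = 0.292 × 332 → ξ₁ = 48.47 kmol/h.
M balance: n_M = 0 + 1ξ₁ − 1ξ₂ = 27.5 → ξ₂ = (1·48.47 − 27.5)/1 = 20.97 kmol/h.
Outlet amounts (n = n₀ + Σ ν·ξ):
  U: 332 − 2(48.47) = 235.1
  M: 0 + 1(48.47) − 1(20.97) = 27.5
  Q: 0 + 1(20.97) = 20.97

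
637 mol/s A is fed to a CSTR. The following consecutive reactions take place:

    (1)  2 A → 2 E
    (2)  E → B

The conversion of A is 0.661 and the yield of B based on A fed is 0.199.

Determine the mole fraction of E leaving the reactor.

Conversion of A: A consumed = 2ξ₁ = 0.661 × 637 → ξ₁ = 210.5 mol/s.
Yield of B: 1ξ₂ / 637 = 0.199 → ξ₂ = 126.8 mol/s.
Outlet amounts (n = n₀ + Σ ν·ξ):
  A: 637 − 2(210.5) = 215.9
  E: 0 + 2(210.5) − 1(126.8) = 294.3
  B: 0 + 1(126.8) = 126.8
Total out = 637 mol/s; y_E = 294.3 / 637 = 0.462.

0.462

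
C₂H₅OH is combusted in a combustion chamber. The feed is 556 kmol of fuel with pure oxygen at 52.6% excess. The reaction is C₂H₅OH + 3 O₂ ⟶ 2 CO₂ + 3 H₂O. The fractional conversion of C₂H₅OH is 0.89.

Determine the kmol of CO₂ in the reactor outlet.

990 kmol

Stoichiometric O₂ = 3 × 556 = 1668 kmol; O₂ fed = 1668 × 1.526 = 2545 kmol.
Fuel reacted = 0.89 × 556 → ξ = 494.8 kmol.
Outlet (n = n₀ + ν ξ):
  C₂H₅OH: 556 − 1(494.8) = 61.16
  O₂: 2545 − 3(494.8) = 1061
  CO₂: 0 + 2(494.8) = 989.7
  H₂O: 0 + 3(494.8) = 1485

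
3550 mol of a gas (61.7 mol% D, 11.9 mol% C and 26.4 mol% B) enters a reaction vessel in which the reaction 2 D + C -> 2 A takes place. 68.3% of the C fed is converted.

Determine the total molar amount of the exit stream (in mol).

C reacted = 0.683 × 422.4 = 288.5 mol; ν_C = −1, so ξ = 288.5/1 = 288.5 mol.
Outlet amounts (n = n₀ + ν ξ):
  D: 2190 − 2(288.5) = 1613
  C: 422.4 − 1(288.5) = 133.9
  A: 0 + 2(288.5) = 577.1
  B: 937.2 (inert)
Total out = 1613 + 133.9 + 577.1 + 937.2 = 3261 mol.

3260 mol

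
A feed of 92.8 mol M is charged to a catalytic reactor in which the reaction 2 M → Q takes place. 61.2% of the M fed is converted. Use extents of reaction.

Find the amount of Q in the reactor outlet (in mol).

M reacted = 0.612 × 92.8 = 56.79 mol; ν_M = −2, so ξ = 56.79/2 = 28.4 mol.
Outlet amounts (n = n₀ + ν ξ):
  M: 92.8 − 2(28.4) = 36.01
  Q: 0 + 1(28.4) = 28.4

28.4 mol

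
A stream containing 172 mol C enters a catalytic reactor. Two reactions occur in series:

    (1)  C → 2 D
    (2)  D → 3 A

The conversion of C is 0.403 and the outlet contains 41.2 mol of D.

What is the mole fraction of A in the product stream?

Conversion of C: C consumed = 1ξ₁ = 0.403 × 172 → ξ₁ = 69.32 mol.
D balance: n_D = 0 + 2ξ₁ − 1ξ₂ = 41.2 → ξ₂ = (2·69.32 − 41.2)/1 = 97.43 mol.
Outlet amounts (n = n₀ + Σ ν·ξ):
  C: 172 − 1(69.32) = 102.7
  D: 0 + 2(69.32) − 1(97.43) = 41.2
  A: 0 + 3(97.43) = 292.3
Total out = 436.2 mol; y_A = 292.3 / 436.2 = 0.6701.

0.67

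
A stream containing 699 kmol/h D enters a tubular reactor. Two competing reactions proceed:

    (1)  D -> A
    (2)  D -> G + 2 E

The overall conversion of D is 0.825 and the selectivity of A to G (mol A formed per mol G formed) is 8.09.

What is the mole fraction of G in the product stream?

Conversion of D: D consumed = 0.825 × 699 = 576.7 kmol/h = 1ξ₁ + 1ξ₂.
Selectivity: 1ξ₁ / (1ξ₂) = 8.09 → ξ₁ = 8.09 ξ₂.
Substitute: (1·8.09 + 1) ξ₂ = 576.7 → ξ₂ = 63.44 kmol/h, ξ₁ = 513.2 kmol/h.
Outlet amounts (n = n₀ + Σ ν·ξ):
  D: 699 − 1(513.2) − 1(63.44) = 122.3
  A: 0 + 1(513.2) = 513.2
  G: 0 + 1(63.44) = 63.44
  E: 0 + 2(63.44) = 126.9
Total out = 825.9 kmol/h; y_G = 63.44 / 825.9 = 0.07682.

0.0768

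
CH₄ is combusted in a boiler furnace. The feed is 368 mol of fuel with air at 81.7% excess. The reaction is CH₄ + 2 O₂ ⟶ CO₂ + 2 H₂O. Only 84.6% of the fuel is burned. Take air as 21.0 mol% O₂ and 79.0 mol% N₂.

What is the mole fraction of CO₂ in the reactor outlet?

0.0462

Stoichiometric O₂ = 2 × 368 = 736 mol; O₂ fed = 736 × 1.817 = 1337 mol.
N₂ fed = 1337 × 79/21 = 5031 mol.
Fuel reacted = 0.846 × 368 → ξ = 311.3 mol.
Outlet (n = n₀ + ν ξ):
  CH₄: 368 − 1(311.3) = 56.67
  O₂: 1337 − 2(311.3) = 714.7
  N₂: 5031 (inert)
  CO₂: 0 + 1(311.3) = 311.3
  H₂O: 0 + 2(311.3) = 622.7
Total out = 6736 mol; y_CO₂ = 311.3 / 6736 = 0.04622.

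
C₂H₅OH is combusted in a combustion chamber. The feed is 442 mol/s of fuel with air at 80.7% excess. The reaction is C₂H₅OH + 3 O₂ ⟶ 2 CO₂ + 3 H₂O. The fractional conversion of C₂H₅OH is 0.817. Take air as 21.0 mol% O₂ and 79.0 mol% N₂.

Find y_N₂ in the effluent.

Stoichiometric O₂ = 3 × 442 = 1326 mol/s; O₂ fed = 1326 × 1.807 = 2396 mol/s.
N₂ fed = 2396 × 79/21 = 9014 mol/s.
Fuel reacted = 0.817 × 442 → ξ = 361.1 mol/s.
Outlet (n = n₀ + ν ξ):
  C₂H₅OH: 442 − 1(361.1) = 80.89
  O₂: 2396 − 3(361.1) = 1313
  N₂: 9014 (inert)
  CO₂: 0 + 2(361.1) = 722.2
  H₂O: 0 + 3(361.1) = 1083
Total out = 12210 mol/s; y_N₂ = 9014 / 12210 = 0.7381.

0.738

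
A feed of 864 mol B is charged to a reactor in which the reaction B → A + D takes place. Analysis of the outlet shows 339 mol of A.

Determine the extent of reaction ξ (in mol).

For A: n = n₀ + 1ξ → 339 = 0 + 1ξ, giving ξ = 339 mol.
Outlet amounts (n = n₀ + ν ξ):
  B: 864 − 1(339) = 525
  A: 0 + 1(339) = 339
  D: 0 + 1(339) = 339

ξ = 339 mol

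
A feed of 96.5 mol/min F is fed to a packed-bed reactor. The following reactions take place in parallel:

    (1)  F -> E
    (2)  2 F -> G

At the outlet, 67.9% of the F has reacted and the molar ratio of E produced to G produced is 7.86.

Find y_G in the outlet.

Conversion of F: F consumed = 0.679 × 96.5 = 65.52 mol/min = 1ξ₁ + 2ξ₂.
Selectivity: 1ξ₁ / (1ξ₂) = 7.86 → ξ₁ = 7.86 ξ₂.
Substitute: (1·7.86 + 2) ξ₂ = 65.52 → ξ₂ = 6.645 mol/min, ξ₁ = 52.23 mol/min.
Outlet amounts (n = n₀ + Σ ν·ξ):
  F: 96.5 − 1(52.23) − 2(6.645) = 30.98
  E: 0 + 1(52.23) = 52.23
  G: 0 + 1(6.645) = 6.645
Total out = 89.85 mol/min; y_G = 6.645 / 89.85 = 0.07396.

0.074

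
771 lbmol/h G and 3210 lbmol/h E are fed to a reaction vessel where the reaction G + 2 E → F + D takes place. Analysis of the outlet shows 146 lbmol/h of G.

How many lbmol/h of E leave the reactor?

1960 lbmol/h

For G: n = n₀ − 1ξ → 146 = 771 − 1ξ, giving ξ = 625 lbmol/h.
Outlet amounts (n = n₀ + ν ξ):
  G: 771 − 1(625) = 146
  E: 3210 − 2(625) = 1960
  F: 0 + 1(625) = 625
  D: 0 + 1(625) = 625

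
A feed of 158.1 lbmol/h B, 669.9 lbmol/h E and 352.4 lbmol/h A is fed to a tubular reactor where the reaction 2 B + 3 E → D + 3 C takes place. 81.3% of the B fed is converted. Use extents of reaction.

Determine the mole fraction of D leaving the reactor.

0.0576

B reacted = 0.813 × 158.1 = 128.5 lbmol/h; ν_B = −2, so ξ = 128.5/2 = 64.27 lbmol/h.
Outlet amounts (n = n₀ + ν ξ):
  B: 158.1 − 2(64.27) = 29.56
  E: 669.9 − 3(64.27) = 477.1
  D: 0 + 1(64.27) = 64.27
  C: 0 + 3(64.27) = 192.8
  A: 352.4 (inert)
Total out = 1116 lbmol/h; y_D = 64.27 / 1116 = 0.05758.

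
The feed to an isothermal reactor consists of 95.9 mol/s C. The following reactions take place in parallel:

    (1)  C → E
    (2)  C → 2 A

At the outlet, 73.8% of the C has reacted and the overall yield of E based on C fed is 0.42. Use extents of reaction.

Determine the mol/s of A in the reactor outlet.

61 mol/s

Yield of E: 1ξ₁ / 95.9 = 0.42 → ξ₁ = 40.28 mol/s.
Conversion of C: 1ξ₁ + 1ξ₂ = 0.738 × 95.9 = 70.77 → ξ₂ = 30.5 mol/s.
Outlet amounts (n = n₀ + Σ ν·ξ):
  C: 95.9 − 1(40.28) − 1(30.5) = 25.13
  E: 0 + 1(40.28) = 40.28
  A: 0 + 2(30.5) = 60.99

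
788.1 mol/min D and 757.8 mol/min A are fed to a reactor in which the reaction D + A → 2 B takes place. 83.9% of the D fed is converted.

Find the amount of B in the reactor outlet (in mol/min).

1320 mol/min

D reacted = 0.839 × 788.1 = 661.2 mol/min; ν_D = −1, so ξ = 661.2/1 = 661.2 mol/min.
Outlet amounts (n = n₀ + ν ξ):
  D: 788.1 − 1(661.2) = 126.9
  A: 757.8 − 1(661.2) = 96.58
  B: 0 + 2(661.2) = 1322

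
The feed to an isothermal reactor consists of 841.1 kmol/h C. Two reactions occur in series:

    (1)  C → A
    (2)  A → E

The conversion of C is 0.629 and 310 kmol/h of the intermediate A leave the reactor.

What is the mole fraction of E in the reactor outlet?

Conversion of C: C consumed = 1ξ₁ = 0.629 × 841.1 → ξ₁ = 529.1 kmol/h.
A balance: n_A = 0 + 1ξ₁ − 1ξ₂ = 310 → ξ₂ = (1·529.1 − 310)/1 = 219.1 kmol/h.
Outlet amounts (n = n₀ + Σ ν·ξ):
  C: 841.1 − 1(529.1) = 312
  A: 0 + 1(529.1) − 1(219.1) = 310
  E: 0 + 1(219.1) = 219.1
Total out = 841.1 kmol/h; y_E = 219.1 / 841.1 = 0.2604.

0.26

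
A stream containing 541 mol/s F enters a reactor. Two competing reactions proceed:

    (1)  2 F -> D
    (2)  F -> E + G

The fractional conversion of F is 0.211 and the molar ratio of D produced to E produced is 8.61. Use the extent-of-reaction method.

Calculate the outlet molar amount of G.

Conversion of F: F consumed = 0.211 × 541 = 114.2 mol/s = 2ξ₁ + 1ξ₂.
Selectivity: 1ξ₁ / (1ξ₂) = 8.61 → ξ₁ = 8.61 ξ₂.
Substitute: (2·8.61 + 1) ξ₂ = 114.2 → ξ₂ = 6.265 mol/s, ξ₁ = 53.94 mol/s.
Outlet amounts (n = n₀ + Σ ν·ξ):
  F: 541 − 2(53.94) − 1(6.265) = 426.8
  D: 0 + 1(53.94) = 53.94
  E: 0 + 1(6.265) = 6.265
  G: 0 + 1(6.265) = 6.265

6.27 mol/s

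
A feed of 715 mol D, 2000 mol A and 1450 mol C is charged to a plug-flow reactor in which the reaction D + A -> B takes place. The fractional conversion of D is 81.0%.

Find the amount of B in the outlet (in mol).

D reacted = 0.81 × 715 = 579.2 mol; ν_D = −1, so ξ = 579.2/1 = 579.2 mol.
Outlet amounts (n = n₀ + ν ξ):
  D: 715 − 1(579.2) = 135.8
  A: 2000 − 1(579.2) = 1421
  B: 0 + 1(579.2) = 579.2
  C: 1450 (inert)

579 mol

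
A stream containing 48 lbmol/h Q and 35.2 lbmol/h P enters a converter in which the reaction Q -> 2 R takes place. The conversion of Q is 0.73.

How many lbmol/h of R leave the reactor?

Q reacted = 0.73 × 48 = 35.04 lbmol/h; ν_Q = −1, so ξ = 35.04/1 = 35.04 lbmol/h.
Outlet amounts (n = n₀ + ν ξ):
  Q: 48 − 1(35.04) = 12.96
  R: 0 + 2(35.04) = 70.08
  P: 35.2 (inert)

70.1 lbmol/h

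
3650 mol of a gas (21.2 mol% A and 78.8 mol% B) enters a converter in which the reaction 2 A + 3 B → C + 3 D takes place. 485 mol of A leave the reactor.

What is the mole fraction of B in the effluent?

0.697

For A: n = n₀ − 2ξ → 485 = 773.8 − 2ξ, giving ξ = 144.4 mol.
Outlet amounts (n = n₀ + ν ξ):
  A: 773.8 − 2(144.4) = 485
  B: 2876 − 3(144.4) = 2443
  C: 0 + 1(144.4) = 144.4
  D: 0 + 3(144.4) = 433.2
Total out = 3506 mol; y_B = 2443 / 3506 = 0.6969.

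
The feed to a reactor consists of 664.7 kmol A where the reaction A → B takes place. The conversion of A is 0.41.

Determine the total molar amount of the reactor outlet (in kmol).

A reacted = 0.41 × 664.7 = 272.5 kmol; ν_A = −1, so ξ = 272.5/1 = 272.5 kmol.
Outlet amounts (n = n₀ + ν ξ):
  A: 664.7 − 1(272.5) = 392.2
  B: 0 + 1(272.5) = 272.5
Total out = 392.2 + 272.5 = 664.7 kmol.

665 kmol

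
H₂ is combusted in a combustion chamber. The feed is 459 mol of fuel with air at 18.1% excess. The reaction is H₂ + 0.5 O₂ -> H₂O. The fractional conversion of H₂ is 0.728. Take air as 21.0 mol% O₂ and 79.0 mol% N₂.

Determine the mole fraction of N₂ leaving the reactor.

0.644

Stoichiometric O₂ = 0.5 × 459 = 229.5 mol; O₂ fed = 229.5 × 1.181 = 271 mol.
N₂ fed = 271 × 79/21 = 1020 mol.
Fuel reacted = 0.728 × 459 → ξ = 334.2 mol.
Outlet (n = n₀ + ν ξ):
  H₂: 459 − 1(334.2) = 124.8
  O₂: 271 − 0.5(334.2) = 104
  N₂: 1020 (inert)
  H₂O: 0 + 1(334.2) = 334.2
Total out = 1583 mol; y_N₂ = 1020 / 1583 = 0.6443.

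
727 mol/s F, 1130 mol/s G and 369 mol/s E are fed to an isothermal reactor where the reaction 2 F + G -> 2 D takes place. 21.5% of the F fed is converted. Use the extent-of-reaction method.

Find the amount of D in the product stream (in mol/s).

156 mol/s

F reacted = 0.215 × 727 = 156.3 mol/s; ν_F = −2, so ξ = 156.3/2 = 78.15 mol/s.
Outlet amounts (n = n₀ + ν ξ):
  F: 727 − 2(78.15) = 570.7
  G: 1130 − 1(78.15) = 1052
  D: 0 + 2(78.15) = 156.3
  E: 369 (inert)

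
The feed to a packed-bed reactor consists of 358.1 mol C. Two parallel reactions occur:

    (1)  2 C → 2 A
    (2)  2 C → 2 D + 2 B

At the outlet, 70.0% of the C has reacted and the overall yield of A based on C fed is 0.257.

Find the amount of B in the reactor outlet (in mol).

159 mol

Yield of A: 2ξ₁ / 358.1 = 0.257 → ξ₁ = 46.02 mol.
Conversion of C: 2ξ₁ + 2ξ₂ = 0.7 × 358.1 = 250.7 → ξ₂ = 79.32 mol.
Outlet amounts (n = n₀ + Σ ν·ξ):
  C: 358.1 − 2(46.02) − 2(79.32) = 107.4
  A: 0 + 2(46.02) = 92.03
  D: 0 + 2(79.32) = 158.6
  B: 0 + 2(79.32) = 158.6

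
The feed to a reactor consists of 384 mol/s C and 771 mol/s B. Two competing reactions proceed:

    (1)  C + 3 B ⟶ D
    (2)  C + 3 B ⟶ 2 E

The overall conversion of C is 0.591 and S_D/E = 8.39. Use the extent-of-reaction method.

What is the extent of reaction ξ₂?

ξ₂ = 12.8 mol/s

Conversion of C: C consumed = 0.591 × 384 = 226.9 mol/s = 1ξ₁ + 1ξ₂.
Selectivity: 1ξ₁ / (2ξ₂) = 8.39 → ξ₁ = 16.78 ξ₂.
Substitute: (1·16.78 + 1) ξ₂ = 226.9 → ξ₂ = 12.76 mol/s, ξ₁ = 214.2 mol/s.
Outlet amounts (n = n₀ + Σ ν·ξ):
  C: 384 − 1(214.2) − 1(12.76) = 157.1
  B: 771 − 3(214.2) − 3(12.76) = 90.17
  D: 0 + 1(214.2) = 214.2
  E: 0 + 2(12.76) = 25.53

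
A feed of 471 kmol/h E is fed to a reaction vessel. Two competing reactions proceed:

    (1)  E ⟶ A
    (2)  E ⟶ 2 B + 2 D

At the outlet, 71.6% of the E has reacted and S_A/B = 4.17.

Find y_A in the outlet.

Conversion of E: E consumed = 0.716 × 471 = 337.2 kmol/h = 1ξ₁ + 1ξ₂.
Selectivity: 1ξ₁ / (2ξ₂) = 4.17 → ξ₁ = 8.34 ξ₂.
Substitute: (1·8.34 + 1) ξ₂ = 337.2 → ξ₂ = 36.11 kmol/h, ξ₁ = 301.1 kmol/h.
Outlet amounts (n = n₀ + Σ ν·ξ):
  E: 471 − 1(301.1) − 1(36.11) = 133.8
  A: 0 + 1(301.1) = 301.1
  B: 0 + 2(36.11) = 72.21
  D: 0 + 2(36.11) = 72.21
Total out = 579.3 kmol/h; y_A = 301.1 / 579.3 = 0.5198.

0.52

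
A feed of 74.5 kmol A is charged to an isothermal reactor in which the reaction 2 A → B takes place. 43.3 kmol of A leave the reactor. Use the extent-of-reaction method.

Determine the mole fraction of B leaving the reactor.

For A: n = n₀ − 2ξ → 43.3 = 74.5 − 2ξ, giving ξ = 15.6 kmol.
Outlet amounts (n = n₀ + ν ξ):
  A: 74.5 − 2(15.6) = 43.3
  B: 0 + 1(15.6) = 15.6
Total out = 58.9 kmol; y_B = 15.6 / 58.9 = 0.2649.

0.265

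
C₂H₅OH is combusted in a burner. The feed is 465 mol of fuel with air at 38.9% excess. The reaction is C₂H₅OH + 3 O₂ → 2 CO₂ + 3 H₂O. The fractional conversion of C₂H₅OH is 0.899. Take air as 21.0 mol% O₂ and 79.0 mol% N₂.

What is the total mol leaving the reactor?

10100 mol

Stoichiometric O₂ = 3 × 465 = 1395 mol; O₂ fed = 1395 × 1.389 = 1938 mol.
N₂ fed = 1938 × 79/21 = 7289 mol.
Fuel reacted = 0.899 × 465 → ξ = 418 mol.
Outlet (n = n₀ + ν ξ):
  C₂H₅OH: 465 − 1(418) = 46.96
  O₂: 1938 − 3(418) = 683.5
  N₂: 7289 (inert)
  CO₂: 0 + 2(418) = 836.1
  H₂O: 0 + 3(418) = 1254
Total out = 46.96 + 683.5 + 7289 + 836.1 + 1254 = 10110 mol.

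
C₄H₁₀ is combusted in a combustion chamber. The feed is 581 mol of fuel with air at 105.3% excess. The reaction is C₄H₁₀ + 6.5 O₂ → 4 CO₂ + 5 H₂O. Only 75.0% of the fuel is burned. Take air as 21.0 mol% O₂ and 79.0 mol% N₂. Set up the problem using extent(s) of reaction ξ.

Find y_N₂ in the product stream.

0.764

Stoichiometric O₂ = 6.5 × 581 = 3776 mol; O₂ fed = 3776 × 2.053 = 7753 mol.
N₂ fed = 7753 × 79/21 = 29170 mol.
Fuel reacted = 0.75 × 581 → ξ = 435.8 mol.
Outlet (n = n₀ + ν ξ):
  C₄H₁₀: 581 − 1(435.8) = 145.2
  O₂: 7753 − 6.5(435.8) = 4921
  N₂: 29170 (inert)
  CO₂: 0 + 4(435.8) = 1743
  H₂O: 0 + 5(435.8) = 2179
Total out = 38150 mol; y_N₂ = 29170 / 38150 = 0.7644.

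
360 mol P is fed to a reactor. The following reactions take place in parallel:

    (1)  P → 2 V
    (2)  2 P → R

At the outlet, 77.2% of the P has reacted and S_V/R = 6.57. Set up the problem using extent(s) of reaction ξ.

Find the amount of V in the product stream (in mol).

345 mol

Conversion of P: P consumed = 0.772 × 360 = 277.9 mol = 1ξ₁ + 2ξ₂.
Selectivity: 2ξ₁ / (1ξ₂) = 6.57 → ξ₁ = 3.285 ξ₂.
Substitute: (1·3.285 + 2) ξ₂ = 277.9 → ξ₂ = 52.59 mol, ξ₁ = 172.7 mol.
Outlet amounts (n = n₀ + Σ ν·ξ):
  P: 360 − 1(172.7) − 2(52.59) = 82.08
  V: 0 + 2(172.7) = 345.5
  R: 0 + 1(52.59) = 52.59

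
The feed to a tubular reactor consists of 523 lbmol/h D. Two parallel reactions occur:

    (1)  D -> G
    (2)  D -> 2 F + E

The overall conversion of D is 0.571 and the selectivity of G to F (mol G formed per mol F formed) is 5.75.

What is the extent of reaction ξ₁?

Conversion of D: D consumed = 0.571 × 523 = 298.6 lbmol/h = 1ξ₁ + 1ξ₂.
Selectivity: 1ξ₁ / (2ξ₂) = 5.75 → ξ₁ = 11.5 ξ₂.
Substitute: (1·11.5 + 1) ξ₂ = 298.6 → ξ₂ = 23.89 lbmol/h, ξ₁ = 274.7 lbmol/h.
Outlet amounts (n = n₀ + Σ ν·ξ):
  D: 523 − 1(274.7) − 1(23.89) = 224.4
  G: 0 + 1(274.7) = 274.7
  F: 0 + 2(23.89) = 47.78
  E: 0 + 1(23.89) = 23.89

ξ₁ = 275 lbmol/h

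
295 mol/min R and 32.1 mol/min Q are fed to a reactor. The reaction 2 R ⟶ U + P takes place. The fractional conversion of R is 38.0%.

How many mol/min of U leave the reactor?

R reacted = 0.38 × 295 = 112.1 mol/min; ν_R = −2, so ξ = 112.1/2 = 56.05 mol/min.
Outlet amounts (n = n₀ + ν ξ):
  R: 295 − 2(56.05) = 182.9
  U: 0 + 1(56.05) = 56.05
  P: 0 + 1(56.05) = 56.05
  Q: 32.1 (inert)

56 mol/min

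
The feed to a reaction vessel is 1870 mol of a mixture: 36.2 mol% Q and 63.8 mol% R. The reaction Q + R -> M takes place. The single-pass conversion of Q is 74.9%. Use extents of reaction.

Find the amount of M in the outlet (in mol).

507 mol

Q reacted = 0.749 × 676.9 = 507 mol; ν_Q = −1, so ξ = 507/1 = 507 mol.
Outlet amounts (n = n₀ + ν ξ):
  Q: 676.9 − 1(507) = 169.9
  R: 1193 − 1(507) = 686
  M: 0 + 1(507) = 507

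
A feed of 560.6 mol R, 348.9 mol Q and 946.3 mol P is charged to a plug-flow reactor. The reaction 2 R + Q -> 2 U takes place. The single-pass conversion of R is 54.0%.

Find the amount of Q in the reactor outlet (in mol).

198 mol

R reacted = 0.54 × 560.6 = 302.7 mol; ν_R = −2, so ξ = 302.7/2 = 151.4 mol.
Outlet amounts (n = n₀ + ν ξ):
  R: 560.6 − 2(151.4) = 257.9
  Q: 348.9 − 1(151.4) = 197.5
  U: 0 + 2(151.4) = 302.7
  P: 946.3 (inert)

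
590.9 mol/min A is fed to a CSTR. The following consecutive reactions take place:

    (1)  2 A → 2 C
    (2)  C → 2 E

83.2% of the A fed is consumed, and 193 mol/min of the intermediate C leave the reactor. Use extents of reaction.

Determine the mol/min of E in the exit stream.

Conversion of A: A consumed = 2ξ₁ = 0.832 × 590.9 → ξ₁ = 245.8 mol/min.
C balance: n_C = 0 + 2ξ₁ − 1ξ₂ = 193 → ξ₂ = (2·245.8 − 193)/1 = 298.6 mol/min.
Outlet amounts (n = n₀ + Σ ν·ξ):
  A: 590.9 − 2(245.8) = 99.27
  C: 0 + 2(245.8) − 1(298.6) = 193
  E: 0 + 2(298.6) = 597.3

597 mol/min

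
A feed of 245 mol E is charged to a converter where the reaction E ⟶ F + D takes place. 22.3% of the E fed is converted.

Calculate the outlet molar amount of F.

54.6 mol

E reacted = 0.223 × 245 = 54.63 mol; ν_E = −1, so ξ = 54.63/1 = 54.63 mol.
Outlet amounts (n = n₀ + ν ξ):
  E: 245 − 1(54.63) = 190.4
  F: 0 + 1(54.63) = 54.63
  D: 0 + 1(54.63) = 54.63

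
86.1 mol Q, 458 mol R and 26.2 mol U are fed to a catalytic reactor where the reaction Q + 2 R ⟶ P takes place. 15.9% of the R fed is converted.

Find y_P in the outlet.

0.0732

R reacted = 0.159 × 458 = 72.82 mol; ν_R = −2, so ξ = 72.82/2 = 36.41 mol.
Outlet amounts (n = n₀ + ν ξ):
  Q: 86.1 − 1(36.41) = 49.69
  R: 458 − 2(36.41) = 385.2
  P: 0 + 1(36.41) = 36.41
  U: 26.2 (inert)
Total out = 497.5 mol; y_P = 36.41 / 497.5 = 0.07319.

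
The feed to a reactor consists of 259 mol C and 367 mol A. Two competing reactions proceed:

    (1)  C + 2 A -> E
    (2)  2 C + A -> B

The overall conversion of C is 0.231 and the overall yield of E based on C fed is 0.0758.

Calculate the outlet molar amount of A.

308 mol

Yield of E: 1ξ₁ / 259 = 0.0758 → ξ₁ = 19.63 mol.
Conversion of C: 1ξ₁ + 2ξ₂ = 0.231 × 259 = 59.83 → ξ₂ = 20.1 mol.
Outlet amounts (n = n₀ + Σ ν·ξ):
  C: 259 − 1(19.63) − 2(20.1) = 199.2
  A: 367 − 2(19.63) − 1(20.1) = 307.6
  E: 0 + 1(19.63) = 19.63
  B: 0 + 1(20.1) = 20.1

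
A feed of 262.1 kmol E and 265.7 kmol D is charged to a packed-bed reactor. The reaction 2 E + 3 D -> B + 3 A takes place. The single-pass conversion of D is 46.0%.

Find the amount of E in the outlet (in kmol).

D reacted = 0.46 × 265.7 = 122.2 kmol; ν_D = −3, so ξ = 122.2/3 = 40.74 kmol.
Outlet amounts (n = n₀ + ν ξ):
  E: 262.1 − 2(40.74) = 180.6
  D: 265.7 − 3(40.74) = 143.5
  B: 0 + 1(40.74) = 40.74
  A: 0 + 3(40.74) = 122.2

181 kmol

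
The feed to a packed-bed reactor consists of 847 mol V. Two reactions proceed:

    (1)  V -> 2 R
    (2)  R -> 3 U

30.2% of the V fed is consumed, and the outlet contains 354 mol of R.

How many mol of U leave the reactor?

473 mol

Conversion of V: V consumed = 1ξ₁ = 0.302 × 847 → ξ₁ = 255.8 mol.
R balance: n_R = 0 + 2ξ₁ − 1ξ₂ = 354 → ξ₂ = (2·255.8 − 354)/1 = 157.6 mol.
Outlet amounts (n = n₀ + Σ ν·ξ):
  V: 847 − 1(255.8) = 591.2
  R: 0 + 2(255.8) − 1(157.6) = 354
  U: 0 + 3(157.6) = 472.8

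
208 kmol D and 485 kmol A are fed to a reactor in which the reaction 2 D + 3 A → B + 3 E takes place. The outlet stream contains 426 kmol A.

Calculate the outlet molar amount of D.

For A: n = n₀ − 3ξ → 426 = 485 − 3ξ, giving ξ = 19.67 kmol.
Outlet amounts (n = n₀ + ν ξ):
  D: 208 − 2(19.67) = 168.7
  A: 485 − 3(19.67) = 426
  B: 0 + 1(19.67) = 19.67
  E: 0 + 3(19.67) = 59

169 kmol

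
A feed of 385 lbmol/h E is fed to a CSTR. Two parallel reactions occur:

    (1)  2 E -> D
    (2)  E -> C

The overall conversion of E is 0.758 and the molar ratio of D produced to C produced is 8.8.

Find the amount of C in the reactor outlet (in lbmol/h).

Conversion of E: E consumed = 0.758 × 385 = 291.8 lbmol/h = 2ξ₁ + 1ξ₂.
Selectivity: 1ξ₁ / (1ξ₂) = 8.8 → ξ₁ = 8.8 ξ₂.
Substitute: (2·8.8 + 1) ξ₂ = 291.8 → ξ₂ = 15.69 lbmol/h, ξ₁ = 138.1 lbmol/h.
Outlet amounts (n = n₀ + Σ ν·ξ):
  E: 385 − 2(138.1) − 1(15.69) = 93.17
  D: 0 + 1(138.1) = 138.1
  C: 0 + 1(15.69) = 15.69

15.7 lbmol/h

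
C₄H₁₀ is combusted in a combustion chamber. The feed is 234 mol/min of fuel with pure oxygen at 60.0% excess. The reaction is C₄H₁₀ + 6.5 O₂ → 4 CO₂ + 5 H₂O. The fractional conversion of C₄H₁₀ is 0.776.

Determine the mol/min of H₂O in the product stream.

Stoichiometric O₂ = 6.5 × 234 = 1521 mol/min; O₂ fed = 1521 × 1.600 = 2434 mol/min.
Fuel reacted = 0.776 × 234 → ξ = 181.6 mol/min.
Outlet (n = n₀ + ν ξ):
  C₄H₁₀: 234 − 1(181.6) = 52.42
  O₂: 2434 − 6.5(181.6) = 1253
  CO₂: 0 + 4(181.6) = 726.3
  H₂O: 0 + 5(181.6) = 907.9

908 mol/min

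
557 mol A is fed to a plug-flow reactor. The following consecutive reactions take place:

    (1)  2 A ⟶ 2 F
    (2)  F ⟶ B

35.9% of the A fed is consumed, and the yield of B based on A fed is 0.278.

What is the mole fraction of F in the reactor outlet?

Conversion of A: A consumed = 2ξ₁ = 0.359 × 557 → ξ₁ = 99.98 mol.
Yield of B: 1ξ₂ / 557 = 0.278 → ξ₂ = 154.8 mol.
Outlet amounts (n = n₀ + Σ ν·ξ):
  A: 557 − 2(99.98) = 357
  F: 0 + 2(99.98) − 1(154.8) = 45.12
  B: 0 + 1(154.8) = 154.8
Total out = 557 mol; y_F = 45.12 / 557 = 0.081.

0.081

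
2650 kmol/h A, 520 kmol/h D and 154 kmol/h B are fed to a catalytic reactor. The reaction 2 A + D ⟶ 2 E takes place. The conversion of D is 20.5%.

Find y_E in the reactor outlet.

D reacted = 0.205 × 520 = 106.6 kmol/h; ν_D = −1, so ξ = 106.6/1 = 106.6 kmol/h.
Outlet amounts (n = n₀ + ν ξ):
  A: 2650 − 2(106.6) = 2437
  D: 520 − 1(106.6) = 413.4
  E: 0 + 2(106.6) = 213.2
  B: 154 (inert)
Total out = 3217 kmol/h; y_E = 213.2 / 3217 = 0.06626.

0.0663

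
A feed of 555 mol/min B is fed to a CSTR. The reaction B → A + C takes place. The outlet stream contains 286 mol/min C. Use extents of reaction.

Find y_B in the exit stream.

For C: n = n₀ + 1ξ → 286 = 0 + 1ξ, giving ξ = 286 mol/min.
Outlet amounts (n = n₀ + ν ξ):
  B: 555 − 1(286) = 269
  A: 0 + 1(286) = 286
  C: 0 + 1(286) = 286
Total out = 841 mol/min; y_B = 269 / 841 = 0.3199.

0.32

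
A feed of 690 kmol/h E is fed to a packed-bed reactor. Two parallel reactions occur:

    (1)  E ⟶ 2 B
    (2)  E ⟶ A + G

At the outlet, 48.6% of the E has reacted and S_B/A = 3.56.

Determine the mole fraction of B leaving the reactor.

Conversion of E: E consumed = 0.486 × 690 = 335.3 kmol/h = 1ξ₁ + 1ξ₂.
Selectivity: 2ξ₁ / (1ξ₂) = 3.56 → ξ₁ = 1.78 ξ₂.
Substitute: (1·1.78 + 1) ξ₂ = 335.3 → ξ₂ = 120.6 kmol/h, ξ₁ = 214.7 kmol/h.
Outlet amounts (n = n₀ + Σ ν·ξ):
  E: 690 − 1(214.7) − 1(120.6) = 354.7
  B: 0 + 2(214.7) = 429.4
  A: 0 + 1(120.6) = 120.6
  G: 0 + 1(120.6) = 120.6
Total out = 1025 kmol/h; y_B = 429.4 / 1025 = 0.4188.

0.419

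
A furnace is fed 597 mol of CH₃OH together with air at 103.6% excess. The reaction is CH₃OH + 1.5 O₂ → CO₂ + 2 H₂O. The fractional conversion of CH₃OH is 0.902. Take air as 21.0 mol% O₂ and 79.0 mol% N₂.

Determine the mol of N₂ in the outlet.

6860 mol

Stoichiometric O₂ = 1.5 × 597 = 895.5 mol; O₂ fed = 895.5 × 2.036 = 1823 mol.
N₂ fed = 1823 × 79/21 = 6859 mol.
Fuel reacted = 0.902 × 597 → ξ = 538.5 mol.
Outlet (n = n₀ + ν ξ):
  CH₃OH: 597 − 1(538.5) = 58.51
  O₂: 1823 − 1.5(538.5) = 1015
  N₂: 6859 (inert)
  CO₂: 0 + 1(538.5) = 538.5
  H₂O: 0 + 2(538.5) = 1077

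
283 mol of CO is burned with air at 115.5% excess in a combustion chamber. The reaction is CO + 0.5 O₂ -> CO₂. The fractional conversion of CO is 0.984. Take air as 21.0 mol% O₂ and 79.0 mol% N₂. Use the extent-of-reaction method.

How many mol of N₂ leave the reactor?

Stoichiometric O₂ = 0.5 × 283 = 141.5 mol; O₂ fed = 141.5 × 2.155 = 304.9 mol.
N₂ fed = 304.9 × 79/21 = 1147 mol.
Fuel reacted = 0.984 × 283 → ξ = 278.5 mol.
Outlet (n = n₀ + ν ξ):
  CO: 283 − 1(278.5) = 4.528
  O₂: 304.9 − 0.5(278.5) = 165.7
  N₂: 1147 (inert)
  CO₂: 0 + 1(278.5) = 278.5

1150 mol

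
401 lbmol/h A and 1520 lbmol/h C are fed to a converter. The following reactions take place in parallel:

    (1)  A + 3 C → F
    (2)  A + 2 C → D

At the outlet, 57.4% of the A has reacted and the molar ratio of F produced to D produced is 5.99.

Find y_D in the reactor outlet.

Conversion of A: A consumed = 0.574 × 401 = 230.2 lbmol/h = 1ξ₁ + 1ξ₂.
Selectivity: 1ξ₁ / (1ξ₂) = 5.99 → ξ₁ = 5.99 ξ₂.
Substitute: (1·5.99 + 1) ξ₂ = 230.2 → ξ₂ = 32.93 lbmol/h, ξ₁ = 197.2 lbmol/h.
Outlet amounts (n = n₀ + Σ ν·ξ):
  A: 401 − 1(197.2) − 1(32.93) = 170.8
  C: 1520 − 3(197.2) − 2(32.93) = 862.4
  F: 0 + 1(197.2) = 197.2
  D: 0 + 1(32.93) = 32.93
Total out = 1263 lbmol/h; y_D = 32.93 / 1263 = 0.02606.

0.0261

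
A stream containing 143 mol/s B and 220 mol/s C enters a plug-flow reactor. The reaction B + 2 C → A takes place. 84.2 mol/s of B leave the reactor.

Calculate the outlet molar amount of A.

For B: n = n₀ − 1ξ → 84.2 = 143 − 1ξ, giving ξ = 58.8 mol/s.
Outlet amounts (n = n₀ + ν ξ):
  B: 143 − 1(58.8) = 84.2
  C: 220 − 2(58.8) = 102.4
  A: 0 + 1(58.8) = 58.8

58.8 mol/s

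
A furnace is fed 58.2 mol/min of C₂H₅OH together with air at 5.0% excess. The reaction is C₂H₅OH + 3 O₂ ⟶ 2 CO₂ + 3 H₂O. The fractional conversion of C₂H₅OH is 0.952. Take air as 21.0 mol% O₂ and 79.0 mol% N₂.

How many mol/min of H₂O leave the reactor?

166 mol/min

Stoichiometric O₂ = 3 × 58.2 = 174.6 mol/min; O₂ fed = 174.6 × 1.050 = 183.3 mol/min.
N₂ fed = 183.3 × 79/21 = 689.7 mol/min.
Fuel reacted = 0.952 × 58.2 → ξ = 55.41 mol/min.
Outlet (n = n₀ + ν ξ):
  C₂H₅OH: 58.2 − 1(55.41) = 2.794
  O₂: 183.3 − 3(55.41) = 17.11
  N₂: 689.7 (inert)
  CO₂: 0 + 2(55.41) = 110.8
  H₂O: 0 + 3(55.41) = 166.2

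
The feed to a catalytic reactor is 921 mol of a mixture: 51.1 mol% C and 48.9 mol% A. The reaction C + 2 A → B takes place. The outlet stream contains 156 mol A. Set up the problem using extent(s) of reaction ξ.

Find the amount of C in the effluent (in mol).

For A: n = n₀ − 2ξ → 156 = 450.4 − 2ξ, giving ξ = 147.2 mol.
Outlet amounts (n = n₀ + ν ξ):
  C: 470.6 − 1(147.2) = 323.4
  A: 450.4 − 2(147.2) = 156
  B: 0 + 1(147.2) = 147.2

323 mol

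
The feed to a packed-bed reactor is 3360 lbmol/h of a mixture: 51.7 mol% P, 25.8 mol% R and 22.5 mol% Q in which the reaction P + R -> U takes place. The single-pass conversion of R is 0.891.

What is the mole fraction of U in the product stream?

R reacted = 0.891 × 866.9 = 772.4 lbmol/h; ν_R = −1, so ξ = 772.4/1 = 772.4 lbmol/h.
Outlet amounts (n = n₀ + ν ξ):
  P: 1737 − 1(772.4) = 964.7
  R: 866.9 − 1(772.4) = 94.49
  U: 0 + 1(772.4) = 772.4
  Q: 756 (inert)
Total out = 2588 lbmol/h; y_U = 772.4 / 2588 = 0.2985.

0.298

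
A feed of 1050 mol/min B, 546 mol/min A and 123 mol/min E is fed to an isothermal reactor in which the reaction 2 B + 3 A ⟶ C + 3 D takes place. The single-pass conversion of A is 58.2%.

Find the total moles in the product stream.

1610 mol/min

A reacted = 0.582 × 546 = 317.8 mol/min; ν_A = −3, so ξ = 317.8/3 = 105.9 mol/min.
Outlet amounts (n = n₀ + ν ξ):
  B: 1050 − 2(105.9) = 838.2
  A: 546 − 3(105.9) = 228.2
  C: 0 + 1(105.9) = 105.9
  D: 0 + 3(105.9) = 317.8
  E: 123 (inert)
Total out = 838.2 + 228.2 + 105.9 + 317.8 + 123 = 1613 mol/min.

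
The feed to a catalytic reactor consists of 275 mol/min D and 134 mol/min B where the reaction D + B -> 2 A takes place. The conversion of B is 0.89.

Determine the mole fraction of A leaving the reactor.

0.583

B reacted = 0.89 × 134 = 119.3 mol/min; ν_B = −1, so ξ = 119.3/1 = 119.3 mol/min.
Outlet amounts (n = n₀ + ν ξ):
  D: 275 − 1(119.3) = 155.7
  B: 134 − 1(119.3) = 14.74
  A: 0 + 2(119.3) = 238.5
Total out = 409 mol/min; y_A = 238.5 / 409 = 0.5832.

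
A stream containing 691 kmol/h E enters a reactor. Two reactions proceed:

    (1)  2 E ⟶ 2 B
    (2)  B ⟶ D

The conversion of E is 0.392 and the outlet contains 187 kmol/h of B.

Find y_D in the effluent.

0.121

Conversion of E: E consumed = 2ξ₁ = 0.392 × 691 → ξ₁ = 135.4 kmol/h.
B balance: n_B = 0 + 2ξ₁ − 1ξ₂ = 187 → ξ₂ = (2·135.4 − 187)/1 = 83.87 kmol/h.
Outlet amounts (n = n₀ + Σ ν·ξ):
  E: 691 − 2(135.4) = 420.1
  B: 0 + 2(135.4) − 1(83.87) = 187
  D: 0 + 1(83.87) = 83.87
Total out = 691 kmol/h; y_D = 83.87 / 691 = 0.1214.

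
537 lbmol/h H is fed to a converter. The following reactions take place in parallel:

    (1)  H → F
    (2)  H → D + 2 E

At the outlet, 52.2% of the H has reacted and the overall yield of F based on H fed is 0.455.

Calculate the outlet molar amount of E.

Yield of F: 1ξ₁ / 537 = 0.455 → ξ₁ = 244.3 lbmol/h.
Conversion of H: 1ξ₁ + 1ξ₂ = 0.522 × 537 = 280.3 → ξ₂ = 35.98 lbmol/h.
Outlet amounts (n = n₀ + Σ ν·ξ):
  H: 537 − 1(244.3) − 1(35.98) = 256.7
  F: 0 + 1(244.3) = 244.3
  D: 0 + 1(35.98) = 35.98
  E: 0 + 2(35.98) = 71.96

72 lbmol/h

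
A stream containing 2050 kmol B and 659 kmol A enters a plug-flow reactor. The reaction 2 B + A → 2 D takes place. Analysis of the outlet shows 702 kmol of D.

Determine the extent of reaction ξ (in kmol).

ξ = 351 kmol

For D: n = n₀ + 2ξ → 702 = 0 + 2ξ, giving ξ = 351 kmol.
Outlet amounts (n = n₀ + ν ξ):
  B: 2050 − 2(351) = 1348
  A: 659 − 1(351) = 308
  D: 0 + 2(351) = 702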